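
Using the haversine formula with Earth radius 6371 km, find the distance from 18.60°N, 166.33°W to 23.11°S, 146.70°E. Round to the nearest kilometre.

6893 km

Δλ = 146.70 − -166.33 = 313.03°; wrapped into (−180°, 180°]: -46.97°.
Δφ = -23.11 − 18.60 = -41.71°.
a = sin²(Δφ/2) + cos φ₁ · cos φ₂ · sin²(Δλ/2) = 0.265175.
c = 2·atan2(√a, √(1−a)) = 1.08190 rad → d = 6371·c ≈ 6892.80 km.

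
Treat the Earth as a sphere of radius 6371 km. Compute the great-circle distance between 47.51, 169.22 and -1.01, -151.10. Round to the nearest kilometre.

Δλ = -151.10 − 169.22 = -320.32°; wrapped into (−180°, 180°]: 39.68°.
Δφ = -1.01 − 47.51 = -48.52°.
a = sin²(Δφ/2) + cos φ₁ · cos φ₂ · sin²(Δλ/2) = 0.246614.
c = 2·atan2(√a, √(1−a)) = 1.03936 rad → d = 6371·c ≈ 6621.77 km.

6622 km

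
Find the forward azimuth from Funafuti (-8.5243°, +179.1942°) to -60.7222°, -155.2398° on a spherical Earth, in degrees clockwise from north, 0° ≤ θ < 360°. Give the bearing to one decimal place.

165.2°

Δλ = -155.2398 − 179.1942 = -334.4340°; wrapped into (−180°, 180°]: 25.5660°.
θ = atan2( sin Δλ · cos φ₂ , cos φ₁ · sin φ₂ − sin φ₁ · cos φ₂ · cos Δλ )
  = atan2(0.21105, -0.79723) = 165.172° → normalised to [0°, 360°): 165.172°.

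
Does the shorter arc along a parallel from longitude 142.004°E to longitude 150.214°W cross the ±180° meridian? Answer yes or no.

Naïve |-150.214 − 142.004| = 292.218° > 180°, so the shorter arc goes the other way round — across 180°.
Signed shortest Δλ = ((-150.214 − 142.004 + 180) mod 360) − 180 = 67.782°.
Going east by 67.782° from +142.004° passes through 180° before reaching -150.214°.

Yes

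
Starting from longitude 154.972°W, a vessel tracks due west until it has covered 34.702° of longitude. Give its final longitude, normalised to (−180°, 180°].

170.326°E

Start at -154.972°; shift −34.702° → -189.674°.
-189.674° lies outside (−180°, 180°]; add 360° → +170.326°.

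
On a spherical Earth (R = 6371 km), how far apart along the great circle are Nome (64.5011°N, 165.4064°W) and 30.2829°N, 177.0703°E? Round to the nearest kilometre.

3996 km

Δλ = 177.0703 − -165.4064 = 342.4767°; wrapped into (−180°, 180°]: -17.5233°.
Δφ = 30.2829 − 64.5011 = -34.2182°.
a = sin²(Δφ/2) + cos φ₁ · cos φ₂ · sin²(Δλ/2) = 0.095175.
c = 2·atan2(√a, √(1−a)) = 0.62724 rad → d = 6371·c ≈ 3996.14 km.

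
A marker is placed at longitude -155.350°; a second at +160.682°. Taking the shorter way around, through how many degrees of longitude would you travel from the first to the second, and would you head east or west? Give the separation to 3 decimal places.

43.968° west

Raw difference: 160.682 − -155.350 = 316.032°.
Normalise into (−180°, 180°]: 316.032° − 360° = -43.968°.
Negative ⇒ the second point lies to the west; separation 43.968°.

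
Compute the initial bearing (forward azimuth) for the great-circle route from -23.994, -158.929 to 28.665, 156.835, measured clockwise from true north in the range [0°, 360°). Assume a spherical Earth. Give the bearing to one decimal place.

Δλ = 156.835 − -158.929 = 315.764°; wrapped into (−180°, 180°]: -44.236°.
θ = atan2( sin Δλ · cos φ₂ , cos φ₁ · sin φ₂ − sin φ₁ · cos φ₂ · cos Δλ )
  = atan2(-0.61212, 0.69388) = -41.418° → normalised to [0°, 360°): 318.582°.

318.6°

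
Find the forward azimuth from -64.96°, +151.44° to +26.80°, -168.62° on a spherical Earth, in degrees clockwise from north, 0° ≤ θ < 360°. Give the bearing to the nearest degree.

Δλ = -168.62 − 151.44 = -320.06°; wrapped into (−180°, 180°]: 39.94°.
θ = atan2( sin Δλ · cos φ₂ , cos φ₁ · sin φ₂ − sin φ₁ · cos φ₂ · cos Δλ )
  = atan2(0.57303, 0.81087) = 35.248° → normalised to [0°, 360°): 35.248°.

35°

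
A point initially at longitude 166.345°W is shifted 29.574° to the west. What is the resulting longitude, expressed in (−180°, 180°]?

164.081°E

Start at -166.345°; shift −29.574° → -195.919°.
-195.919° lies outside (−180°, 180°]; add 360° → +164.081°.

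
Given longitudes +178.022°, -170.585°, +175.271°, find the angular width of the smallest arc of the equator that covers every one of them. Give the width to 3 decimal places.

Sort the longitudes: -170.585°, +175.271°, +178.022°.
Eastward gaps between consecutive values (wrapping around): 345.856°, 2.751°, 11.393°.
Largest gap = 345.856° ⇒ minimal covering band is its complement: 360° − 345.856° = 14.144°.
Band runs from +175.271° eastward to -170.585°, crossing the antimeridian.

14.144°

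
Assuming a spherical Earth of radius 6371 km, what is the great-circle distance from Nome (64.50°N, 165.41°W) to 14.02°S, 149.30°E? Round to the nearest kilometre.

Δλ = 149.30 − -165.41 = 314.71°; wrapped into (−180°, 180°]: -45.29°.
Δφ = -14.02 − 64.50 = -78.52°.
a = sin²(Δφ/2) + cos φ₁ · cos φ₂ · sin²(Δλ/2) = 0.462405.
c = 2·atan2(√a, √(1−a)) = 1.49554 rad → d = 6371·c ≈ 9528.06 km.

9528 km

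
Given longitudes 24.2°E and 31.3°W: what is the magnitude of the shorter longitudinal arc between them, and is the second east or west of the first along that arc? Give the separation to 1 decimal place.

55.5° west

Raw difference: -31.3 − 24.2 = -55.5°.
Normalise into (−180°, 180°]: -55.5° stays -55.5°.
Negative ⇒ the second point lies to the west; separation 55.5°.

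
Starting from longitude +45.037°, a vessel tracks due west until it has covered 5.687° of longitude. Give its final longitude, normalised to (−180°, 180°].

Start at +45.037°; shift −5.687° → +39.350°.
+39.350° already lies in (−180°, 180°].

+39.350°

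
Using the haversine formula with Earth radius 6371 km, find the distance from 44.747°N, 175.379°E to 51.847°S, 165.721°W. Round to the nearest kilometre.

10893 km

Δλ = -165.721 − 175.379 = -341.100°; wrapped into (−180°, 180°]: 18.900°.
Δφ = -51.847 − 44.747 = -96.594°.
a = sin²(Δφ/2) + cos φ₁ · cos φ₂ · sin²(Δλ/2) = 0.569244.
c = 2·atan2(√a, √(1−a)) = 1.70973 rad → d = 6371·c ≈ 10892.70 km.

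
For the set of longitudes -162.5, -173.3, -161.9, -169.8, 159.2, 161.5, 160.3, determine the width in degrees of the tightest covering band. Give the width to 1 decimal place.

Sort the longitudes: -173.3°, -169.8°, -162.5°, -161.9°, +159.2°, +160.3°, +161.5°.
Eastward gaps between consecutive values (wrapping around): 3.5°, 7.3°, 0.6°, 321.1°, 1.1°, 1.2°, 25.2°.
Largest gap = 321.1° ⇒ minimal covering band is its complement: 360° − 321.1° = 38.9°.
Band runs from +159.2° eastward to -161.9°, crossing the antimeridian.

38.9°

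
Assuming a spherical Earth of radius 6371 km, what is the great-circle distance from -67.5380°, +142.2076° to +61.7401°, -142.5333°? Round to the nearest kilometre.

15586 km

Δλ = -142.5333 − 142.2076 = -284.7409°; wrapped into (−180°, 180°]: 75.2591°.
Δφ = 61.7401 − -67.5380 = 129.2781°.
a = sin²(Δφ/2) + cos φ₁ · cos φ₂ · sin²(Δλ/2) = 0.883978.
c = 2·atan2(√a, √(1−a)) = 2.44644 rad → d = 6371·c ≈ 15586.26 km.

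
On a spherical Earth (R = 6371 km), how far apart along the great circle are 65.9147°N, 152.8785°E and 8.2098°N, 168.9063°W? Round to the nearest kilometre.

Δλ = -168.9063 − 152.8785 = -321.7848°; wrapped into (−180°, 180°]: 38.2152°.
Δφ = 8.2098 − 65.9147 = -57.7049°.
a = sin²(Δφ/2) + cos φ₁ · cos φ₂ · sin²(Δλ/2) = 0.276141.
c = 2·atan2(√a, √(1−a)) = 1.10658 rad → d = 6371·c ≈ 7050.05 km.

7050 km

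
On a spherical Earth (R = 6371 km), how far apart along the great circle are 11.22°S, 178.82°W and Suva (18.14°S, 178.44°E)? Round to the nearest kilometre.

Δλ = 178.44 − -178.82 = 357.26°; wrapped into (−180°, 180°]: -2.74°.
Δφ = -18.14 − -11.22 = -6.92°.
a = sin²(Δφ/2) + cos φ₁ · cos φ₂ · sin²(Δλ/2) = 0.004175.
c = 2·atan2(√a, √(1−a)) = 0.12932 rad → d = 6371·c ≈ 823.90 km.

824 km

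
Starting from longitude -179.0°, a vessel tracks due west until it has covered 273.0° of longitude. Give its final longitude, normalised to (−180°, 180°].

Start at -179.0°; shift −273.0° → -452.0°.
-452.0° lies outside (−180°, 180°]; add 360° → -92.0°.

-92.0°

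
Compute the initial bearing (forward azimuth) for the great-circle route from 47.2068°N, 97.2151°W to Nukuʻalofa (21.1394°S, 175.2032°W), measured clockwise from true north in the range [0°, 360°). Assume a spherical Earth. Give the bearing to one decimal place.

247.0°

Δλ = -175.2032 − -97.2151 = -77.9881°.
θ = atan2( sin Δλ · cos φ₂ , cos φ₁ · sin φ₂ − sin φ₁ · cos φ₂ · cos Δλ )
  = atan2(-0.91228, -0.38744) = -113.011° → normalised to [0°, 360°): 246.989°.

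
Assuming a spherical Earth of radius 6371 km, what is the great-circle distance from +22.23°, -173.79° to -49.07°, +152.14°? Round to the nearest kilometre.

Δλ = 152.14 − -173.79 = 325.93°; wrapped into (−180°, 180°]: -34.07°.
Δφ = -49.07 − 22.23 = -71.30°.
a = sin²(Δφ/2) + cos φ₁ · cos φ₂ · sin²(Δλ/2) = 0.391740.
c = 2·atan2(√a, √(1−a)) = 1.35255 rad → d = 6371·c ≈ 8617.09 km.

8617 km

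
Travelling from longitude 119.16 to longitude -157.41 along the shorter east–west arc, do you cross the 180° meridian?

Naïve |-157.41 − 119.16| = 276.57° > 180°, so the shorter arc goes the other way round — across 180°.
Signed shortest Δλ = ((-157.41 − 119.16 + 180) mod 360) − 180 = 83.43°.
Going east by 83.43° from +119.16° passes through 180° before reaching -157.41°.

Yes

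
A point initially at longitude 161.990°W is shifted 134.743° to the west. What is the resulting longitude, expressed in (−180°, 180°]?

63.267°E

Start at -161.990°; shift −134.743° → -296.733°.
-296.733° lies outside (−180°, 180°]; add 360° → +63.267°.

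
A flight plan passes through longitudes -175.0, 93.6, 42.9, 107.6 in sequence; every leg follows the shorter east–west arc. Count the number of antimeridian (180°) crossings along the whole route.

Leg 1: -175.0° → +93.6°, shortest Δλ = -91.4° (west) — crosses 180°.
Leg 2: +93.6° → +42.9°, shortest Δλ = -50.7° (west) — does not cross 180°.
Leg 3: +42.9° → +107.6°, shortest Δλ = 64.7° (east) — does not cross 180°.
Total crossings: 1.

1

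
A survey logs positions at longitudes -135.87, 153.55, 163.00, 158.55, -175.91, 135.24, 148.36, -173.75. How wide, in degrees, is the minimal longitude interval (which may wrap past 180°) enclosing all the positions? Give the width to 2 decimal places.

88.89°

Sort the longitudes: -175.91°, -173.75°, -135.87°, +135.24°, +148.36°, +153.55°, +158.55°, +163.00°.
Eastward gaps between consecutive values (wrapping around): 2.16°, 37.88°, 271.11°, 13.12°, 5.19°, 5.00°, 4.45°, 21.09°.
Largest gap = 271.11° ⇒ minimal covering band is its complement: 360° − 271.11° = 88.89°.
Band runs from +135.24° eastward to -135.87°, crossing the antimeridian.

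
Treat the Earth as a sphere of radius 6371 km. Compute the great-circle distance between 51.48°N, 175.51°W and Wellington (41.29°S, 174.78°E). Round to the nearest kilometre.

Δλ = 174.78 − -175.51 = 350.29°; wrapped into (−180°, 180°]: -9.71°.
Δφ = -41.29 − 51.48 = -92.77°.
a = sin²(Δφ/2) + cos φ₁ · cos φ₂ · sin²(Δλ/2) = 0.527515.
c = 2·atan2(√a, √(1−a)) = 1.62585 rad → d = 6371·c ≈ 10358.32 km.

10358 km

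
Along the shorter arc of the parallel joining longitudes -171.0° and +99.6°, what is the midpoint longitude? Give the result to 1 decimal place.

Signed shortest Δλ from -171.0° to +99.6° is -89.4°.
Midpoint longitude = -171.0° + (-89.4°)/2 = -171.0° − 44.7° = -215.7°.
Normalise into (−180°, 180°]: +144.3°.
(The naïve average (-171.0 + +99.6)/2 = -35.7° is on the wrong side of the globe.)

+144.3°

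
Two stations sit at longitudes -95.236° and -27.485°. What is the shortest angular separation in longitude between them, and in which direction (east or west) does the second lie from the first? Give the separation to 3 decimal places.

67.751° east

Raw difference: -27.485 − -95.236 = 67.751°.
Normalise into (−180°, 180°]: 67.751° stays 67.751°.
Positive ⇒ the second point lies to the east; separation 67.751°.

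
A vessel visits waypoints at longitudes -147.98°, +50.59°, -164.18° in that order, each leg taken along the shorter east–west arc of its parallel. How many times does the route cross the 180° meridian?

2

Leg 1: -147.98° → +50.59°, shortest Δλ = -161.43° (west) — crosses 180°.
Leg 2: +50.59° → -164.18°, shortest Δλ = 145.23° (east) — crosses 180°.
Total crossings: 2.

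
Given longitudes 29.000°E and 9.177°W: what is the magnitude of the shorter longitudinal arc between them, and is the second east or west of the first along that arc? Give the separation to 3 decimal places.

38.177° west

Raw difference: -9.177 − 29.000 = -38.177°.
Normalise into (−180°, 180°]: -38.177° stays -38.177°.
Negative ⇒ the second point lies to the west; separation 38.177°.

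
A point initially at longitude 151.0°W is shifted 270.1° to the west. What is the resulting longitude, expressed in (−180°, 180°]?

Start at -151.0°; shift −270.1° → -421.1°.
-421.1° lies outside (−180°, 180°]; add 360° → -61.1°.

61.1°W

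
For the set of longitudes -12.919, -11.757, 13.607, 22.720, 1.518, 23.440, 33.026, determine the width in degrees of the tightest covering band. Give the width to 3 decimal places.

Sort the longitudes: -12.919°, -11.757°, +1.518°, +13.607°, +22.720°, +23.440°, +33.026°.
Eastward gaps between consecutive values (wrapping around): 1.162°, 13.275°, 12.089°, 9.113°, 0.720°, 9.586°, 314.055°.
Largest gap = 314.055° ⇒ minimal covering band is its complement: 360° − 314.055° = 45.945°.
Band runs from -12.919° eastward to +33.026°.

45.945°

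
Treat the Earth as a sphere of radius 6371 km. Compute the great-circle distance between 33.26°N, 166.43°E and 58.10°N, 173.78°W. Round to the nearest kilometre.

3135 km

Δλ = -173.78 − 166.43 = -340.21°; wrapped into (−180°, 180°]: 19.79°.
Δφ = 58.10 − 33.26 = 24.84°.
a = sin²(Δφ/2) + cos φ₁ · cos φ₂ · sin²(Δλ/2) = 0.059306.
c = 2·atan2(√a, √(1−a)) = 0.49201 rad → d = 6371·c ≈ 3134.57 km.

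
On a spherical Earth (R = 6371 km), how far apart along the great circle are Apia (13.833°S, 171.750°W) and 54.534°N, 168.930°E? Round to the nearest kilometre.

7818 km

Δλ = 168.930 − -171.750 = 340.680°; wrapped into (−180°, 180°]: -19.320°.
Δφ = 54.534 − -13.833 = 68.367°.
a = sin²(Δφ/2) + cos φ₁ · cos φ₂ · sin²(Δλ/2) = 0.331534.
c = 2·atan2(√a, √(1−a)) = 1.22714 rad → d = 6371·c ≈ 7818.10 km.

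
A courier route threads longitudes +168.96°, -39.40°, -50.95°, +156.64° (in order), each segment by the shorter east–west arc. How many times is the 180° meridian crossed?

Leg 1: +168.96° → -39.40°, shortest Δλ = 151.64° (east) — crosses 180°.
Leg 2: -39.40° → -50.95°, shortest Δλ = -11.55° (west) — does not cross 180°.
Leg 3: -50.95° → +156.64°, shortest Δλ = -152.41° (west) — crosses 180°.
Total crossings: 2.

2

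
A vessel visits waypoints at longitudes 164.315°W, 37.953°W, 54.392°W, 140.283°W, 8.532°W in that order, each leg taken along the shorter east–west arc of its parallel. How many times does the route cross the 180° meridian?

0

Leg 1: -164.315° → -37.953°, shortest Δλ = 126.362° (east) — does not cross 180°.
Leg 2: -37.953° → -54.392°, shortest Δλ = -16.439° (west) — does not cross 180°.
Leg 3: -54.392° → -140.283°, shortest Δλ = -85.891° (west) — does not cross 180°.
Leg 4: -140.283° → -8.532°, shortest Δλ = 131.751° (east) — does not cross 180°.
Total crossings: 0.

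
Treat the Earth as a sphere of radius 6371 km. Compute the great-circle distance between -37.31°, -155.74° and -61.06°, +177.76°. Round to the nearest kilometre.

3221 km

Δλ = 177.76 − -155.74 = 333.50°; wrapped into (−180°, 180°]: -26.50°.
Δφ = -61.06 − -37.31 = -23.75°.
a = sin²(Δφ/2) + cos φ₁ · cos φ₂ · sin²(Δλ/2) = 0.062563.
c = 2·atan2(√a, √(1−a)) = 0.50562 rad → d = 6371·c ≈ 3221.30 km.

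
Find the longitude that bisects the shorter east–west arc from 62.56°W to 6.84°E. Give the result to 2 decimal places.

Signed shortest Δλ from -62.56° to +6.84° is +69.40°.
Midpoint longitude = -62.56° + (+69.40°)/2 = -62.56° + 34.70° = -27.86°.

27.86°W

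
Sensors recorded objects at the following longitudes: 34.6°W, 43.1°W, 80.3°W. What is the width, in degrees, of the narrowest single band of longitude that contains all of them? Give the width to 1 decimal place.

Sort the longitudes: -80.3°, -43.1°, -34.6°.
Eastward gaps between consecutive values (wrapping around): 37.2°, 8.5°, 314.3°.
Largest gap = 314.3° ⇒ minimal covering band is its complement: 360° − 314.3° = 45.7°.
Band runs from -80.3° eastward to -34.6°.

45.7°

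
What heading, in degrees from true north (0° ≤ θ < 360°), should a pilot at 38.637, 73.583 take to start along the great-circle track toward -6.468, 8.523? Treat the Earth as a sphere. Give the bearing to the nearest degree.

249°

Δλ = 8.523 − 73.583 = -65.060°.
θ = atan2( sin Δλ · cos φ₂ , cos φ₁ · sin φ₂ − sin φ₁ · cos φ₂ · cos Δλ )
  = atan2(-0.90098, -0.34960) = -111.207° → normalised to [0°, 360°): 248.793°.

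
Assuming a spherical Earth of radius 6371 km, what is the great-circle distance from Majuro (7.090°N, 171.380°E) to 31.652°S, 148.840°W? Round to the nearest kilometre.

6031 km

Δλ = -148.840 − 171.380 = -320.220°; wrapped into (−180°, 180°]: 39.780°.
Δφ = -31.652 − 7.090 = -38.742°.
a = sin²(Δφ/2) + cos φ₁ · cos φ₂ · sin²(Δλ/2) = 0.207790.
c = 2·atan2(√a, √(1−a)) = 0.94663 rad → d = 6371·c ≈ 6030.99 km.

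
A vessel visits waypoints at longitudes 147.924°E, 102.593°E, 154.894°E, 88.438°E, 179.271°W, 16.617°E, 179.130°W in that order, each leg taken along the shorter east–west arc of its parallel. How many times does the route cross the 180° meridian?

Leg 1: +147.924° → +102.593°, shortest Δλ = -45.331° (west) — does not cross 180°.
Leg 2: +102.593° → +154.894°, shortest Δλ = 52.301° (east) — does not cross 180°.
Leg 3: +154.894° → +88.438°, shortest Δλ = -66.456° (west) — does not cross 180°.
Leg 4: +88.438° → -179.271°, shortest Δλ = 92.291° (east) — crosses 180°.
Leg 5: -179.271° → +16.617°, shortest Δλ = -164.112° (west) — crosses 180°.
Leg 6: +16.617° → -179.130°, shortest Δλ = 164.253° (east) — crosses 180°.
Total crossings: 3.

3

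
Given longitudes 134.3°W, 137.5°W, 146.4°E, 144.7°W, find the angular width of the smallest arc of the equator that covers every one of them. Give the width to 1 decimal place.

Sort the longitudes: -144.7°, -137.5°, -134.3°, +146.4°.
Eastward gaps between consecutive values (wrapping around): 7.2°, 3.2°, 280.7°, 68.9°.
Largest gap = 280.7° ⇒ minimal covering band is its complement: 360° − 280.7° = 79.3°.
Band runs from +146.4° eastward to -134.3°, crossing the antimeridian.

79.3°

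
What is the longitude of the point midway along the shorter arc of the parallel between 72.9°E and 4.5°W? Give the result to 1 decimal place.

Signed shortest Δλ from +72.9° to -4.5° is -77.4°.
Midpoint longitude = +72.9° + (-77.4°)/2 = +72.9° − 38.7° = +34.2°.

34.2°E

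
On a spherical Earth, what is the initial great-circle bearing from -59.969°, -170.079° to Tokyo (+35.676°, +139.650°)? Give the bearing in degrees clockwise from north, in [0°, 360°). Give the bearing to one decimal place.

319.9°

Δλ = 139.650 − -170.079 = 309.729°; wrapped into (−180°, 180°]: -50.271°.
θ = atan2( sin Δλ · cos φ₂ , cos φ₁ · sin φ₂ − sin φ₁ · cos φ₂ · cos Δλ )
  = atan2(-0.62474, 0.74138) = -40.120° → normalised to [0°, 360°): 319.880°.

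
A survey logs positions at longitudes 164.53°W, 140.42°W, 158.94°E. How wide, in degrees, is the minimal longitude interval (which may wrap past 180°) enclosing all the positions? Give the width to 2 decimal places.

Sort the longitudes: -164.53°, -140.42°, +158.94°.
Eastward gaps between consecutive values (wrapping around): 24.11°, 299.36°, 36.53°.
Largest gap = 299.36° ⇒ minimal covering band is its complement: 360° − 299.36° = 60.64°.
Band runs from +158.94° eastward to -140.42°, crossing the antimeridian.

60.64°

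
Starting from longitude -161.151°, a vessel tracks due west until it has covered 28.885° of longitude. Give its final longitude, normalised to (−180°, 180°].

+169.964°

Start at -161.151°; shift −28.885° → -190.036°.
-190.036° lies outside (−180°, 180°]; add 360° → +169.964°.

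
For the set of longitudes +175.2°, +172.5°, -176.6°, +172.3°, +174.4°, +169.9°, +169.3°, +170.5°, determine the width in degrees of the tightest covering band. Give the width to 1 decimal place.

Sort the longitudes: -176.6°, +169.3°, +169.9°, +170.5°, +172.3°, +172.5°, +174.4°, +175.2°.
Eastward gaps between consecutive values (wrapping around): 345.9°, 0.6°, 0.6°, 1.8°, 0.2°, 1.9°, 0.8°, 8.2°.
Largest gap = 345.9° ⇒ minimal covering band is its complement: 360° − 345.9° = 14.1°.
Band runs from +169.3° eastward to -176.6°, crossing the antimeridian.

14.1°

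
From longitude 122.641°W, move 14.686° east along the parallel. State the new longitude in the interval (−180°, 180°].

Start at -122.641°; shift +14.686° → -107.955°.
-107.955° already lies in (−180°, 180°].

107.955°W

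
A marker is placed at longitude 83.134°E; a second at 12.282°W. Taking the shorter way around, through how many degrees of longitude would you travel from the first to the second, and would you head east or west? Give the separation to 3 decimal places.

95.416° west

Raw difference: -12.282 − 83.134 = -95.416°.
Normalise into (−180°, 180°]: -95.416° stays -95.416°.
Negative ⇒ the second point lies to the west; separation 95.416°.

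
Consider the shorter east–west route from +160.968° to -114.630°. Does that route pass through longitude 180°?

Naïve |-114.630 − 160.968| = 275.598° > 180°, so the shorter arc goes the other way round — across 180°.
Signed shortest Δλ = ((-114.630 − 160.968 + 180) mod 360) − 180 = 84.402°.
Going east by 84.402° from +160.968° passes through 180° before reaching -114.630°.

Yes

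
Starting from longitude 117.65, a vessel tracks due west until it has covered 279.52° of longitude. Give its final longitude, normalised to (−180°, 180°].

Start at +117.65°; shift −279.52° → -161.87°.
-161.87° already lies in (−180°, 180°].

-161.87°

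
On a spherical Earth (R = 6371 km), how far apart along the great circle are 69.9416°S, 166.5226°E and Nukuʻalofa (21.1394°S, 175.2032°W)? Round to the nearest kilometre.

Δλ = -175.2032 − 166.5226 = -341.7258°; wrapped into (−180°, 180°]: 18.2742°.
Δφ = -21.1394 − -69.9416 = 48.8022°.
a = sin²(Δφ/2) + cos φ₁ · cos φ₂ · sin²(Δλ/2) = 0.178736.
c = 2·atan2(√a, √(1−a)) = 0.87300 rad → d = 6371·c ≈ 5561.91 km.

5562 km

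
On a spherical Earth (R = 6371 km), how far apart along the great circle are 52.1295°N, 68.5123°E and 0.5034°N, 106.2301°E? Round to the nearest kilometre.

Δλ = 106.2301 − 68.5123 = 37.7178°.
Δφ = 0.5034 − 52.1295 = -51.6261°.
a = sin²(Δφ/2) + cos φ₁ · cos φ₂ · sin²(Δλ/2) = 0.253742.
c = 2·atan2(√a, √(1−a)) = 1.05582 rad → d = 6371·c ≈ 6726.62 km.

6727 km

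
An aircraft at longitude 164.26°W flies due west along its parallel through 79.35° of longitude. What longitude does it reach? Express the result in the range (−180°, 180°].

Start at -164.26°; shift −79.35° → -243.61°.
-243.61° lies outside (−180°, 180°]; add 360° → +116.39°.

116.39°E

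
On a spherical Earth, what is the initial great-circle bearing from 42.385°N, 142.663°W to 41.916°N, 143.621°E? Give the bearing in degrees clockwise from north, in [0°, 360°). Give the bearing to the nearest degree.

296°

Δλ = 143.621 − -142.663 = 286.284°; wrapped into (−180°, 180°]: -73.716°.
θ = atan2( sin Δλ · cos φ₂ , cos φ₁ · sin φ₂ − sin φ₁ · cos φ₂ · cos Δλ )
  = atan2(-0.71427, 0.35278) = -63.715° → normalised to [0°, 360°): 296.285°.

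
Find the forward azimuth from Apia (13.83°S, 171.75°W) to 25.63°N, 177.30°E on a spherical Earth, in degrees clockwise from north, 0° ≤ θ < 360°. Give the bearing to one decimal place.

Δλ = 177.30 − -171.75 = 349.05°; wrapped into (−180°, 180°]: -10.95°.
θ = atan2( sin Δλ · cos φ₂ , cos φ₁ · sin φ₂ − sin φ₁ · cos φ₂ · cos Δλ )
  = atan2(-0.17126, 0.63162) = -15.171° → normalised to [0°, 360°): 344.829°.

344.8°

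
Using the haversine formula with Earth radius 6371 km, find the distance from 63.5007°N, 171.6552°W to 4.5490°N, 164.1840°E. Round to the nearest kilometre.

6841 km

Δλ = 164.1840 − -171.6552 = 335.8392°; wrapped into (−180°, 180°]: -24.1608°.
Δφ = 4.5490 − 63.5007 = -58.9517°.
a = sin²(Δφ/2) + cos φ₁ · cos φ₂ · sin²(Δλ/2) = 0.261601.
c = 2·atan2(√a, √(1−a)) = 1.07379 rad → d = 6371·c ≈ 6841.10 km.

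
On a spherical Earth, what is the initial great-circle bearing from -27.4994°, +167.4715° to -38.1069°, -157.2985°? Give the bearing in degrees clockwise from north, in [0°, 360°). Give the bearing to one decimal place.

Δλ = -157.2985 − 167.4715 = -324.7700°; wrapped into (−180°, 180°]: 35.2300°.
θ = atan2( sin Δλ · cos φ₂ , cos φ₁ · sin φ₂ − sin φ₁ · cos φ₂ · cos Δλ )
  = atan2(0.45391, -0.25063) = 118.905° → normalised to [0°, 360°): 118.905°.

118.9°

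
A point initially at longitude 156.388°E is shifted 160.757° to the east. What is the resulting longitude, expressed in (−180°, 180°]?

42.855°W

Start at +156.388°; shift +160.757° → +317.145°.
+317.145° lies outside (−180°, 180°]; subtract 360° → -42.855°.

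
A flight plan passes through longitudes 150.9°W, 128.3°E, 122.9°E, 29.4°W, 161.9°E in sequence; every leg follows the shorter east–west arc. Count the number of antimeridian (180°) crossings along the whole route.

2

Leg 1: -150.9° → +128.3°, shortest Δλ = -80.8° (west) — crosses 180°.
Leg 2: +128.3° → +122.9°, shortest Δλ = -5.4° (west) — does not cross 180°.
Leg 3: +122.9° → -29.4°, shortest Δλ = -152.3° (west) — does not cross 180°.
Leg 4: -29.4° → +161.9°, shortest Δλ = -168.7° (west) — crosses 180°.
Total crossings: 2.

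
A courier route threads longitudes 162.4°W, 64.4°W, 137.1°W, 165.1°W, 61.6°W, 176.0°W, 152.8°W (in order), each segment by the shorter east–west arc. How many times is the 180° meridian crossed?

0

Leg 1: -162.4° → -64.4°, shortest Δλ = 98.0° (east) — does not cross 180°.
Leg 2: -64.4° → -137.1°, shortest Δλ = -72.7° (west) — does not cross 180°.
Leg 3: -137.1° → -165.1°, shortest Δλ = -28.0° (west) — does not cross 180°.
Leg 4: -165.1° → -61.6°, shortest Δλ = 103.5° (east) — does not cross 180°.
Leg 5: -61.6° → -176.0°, shortest Δλ = -114.4° (west) — does not cross 180°.
Leg 6: -176.0° → -152.8°, shortest Δλ = 23.2° (east) — does not cross 180°.
Total crossings: 0.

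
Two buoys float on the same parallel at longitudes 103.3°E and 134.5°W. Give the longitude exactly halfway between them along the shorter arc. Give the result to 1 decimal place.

164.4°E

Signed shortest Δλ from +103.3° to -134.5° is +122.2°.
Midpoint longitude = +103.3° + (+122.2°)/2 = +103.3° + 61.1° = +164.4°.
(The naïve average (+103.3 + -134.5)/2 = -15.6° is on the wrong side of the globe.)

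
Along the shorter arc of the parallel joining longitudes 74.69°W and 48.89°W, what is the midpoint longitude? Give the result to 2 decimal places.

61.79°W

Signed shortest Δλ from -74.69° to -48.89° is +25.80°.
Midpoint longitude = -74.69° + (+25.80°)/2 = -74.69° + 12.90° = -61.79°.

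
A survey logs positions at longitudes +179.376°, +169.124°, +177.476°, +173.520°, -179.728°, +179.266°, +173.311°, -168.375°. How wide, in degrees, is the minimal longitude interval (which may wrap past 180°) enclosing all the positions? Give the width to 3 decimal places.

Sort the longitudes: -179.728°, -168.375°, +169.124°, +173.311°, +173.520°, +177.476°, +179.266°, +179.376°.
Eastward gaps between consecutive values (wrapping around): 11.353°, 337.499°, 4.187°, 0.209°, 3.956°, 1.790°, 0.110°, 0.896°.
Largest gap = 337.499° ⇒ minimal covering band is its complement: 360° − 337.499° = 22.501°.
Band runs from +169.124° eastward to -168.375°, crossing the antimeridian.

22.501°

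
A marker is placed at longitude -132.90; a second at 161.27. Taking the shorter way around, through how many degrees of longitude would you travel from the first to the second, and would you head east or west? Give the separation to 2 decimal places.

65.83° west

Raw difference: 161.27 − -132.90 = 294.17°.
Normalise into (−180°, 180°]: 294.17° − 360° = -65.83°.
Negative ⇒ the second point lies to the west; separation 65.83°.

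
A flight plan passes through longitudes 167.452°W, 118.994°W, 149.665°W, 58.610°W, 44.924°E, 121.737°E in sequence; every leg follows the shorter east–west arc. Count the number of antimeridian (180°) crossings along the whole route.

0

Leg 1: -167.452° → -118.994°, shortest Δλ = 48.458° (east) — does not cross 180°.
Leg 2: -118.994° → -149.665°, shortest Δλ = -30.671° (west) — does not cross 180°.
Leg 3: -149.665° → -58.610°, shortest Δλ = 91.055° (east) — does not cross 180°.
Leg 4: -58.610° → +44.924°, shortest Δλ = 103.534° (east) — does not cross 180°.
Leg 5: +44.924° → +121.737°, shortest Δλ = 76.813° (east) — does not cross 180°.
Total crossings: 0.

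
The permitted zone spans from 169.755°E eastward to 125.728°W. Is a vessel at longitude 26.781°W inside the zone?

Band width going east from +169.755° to -125.728°: ((-125.728 − 169.755) mod 360) = 64.517°.
Offset of -26.781° east of the west edge: ((-26.781 − 169.755) mod 360) = 163.464°.
163.464° > 64.517° ⇒ outside.

No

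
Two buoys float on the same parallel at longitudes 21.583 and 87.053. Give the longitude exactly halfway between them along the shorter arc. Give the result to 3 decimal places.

+54.318°

Signed shortest Δλ from +21.583° to +87.053° is +65.470°.
Midpoint longitude = +21.583° + (+65.470°)/2 = +21.583° + 32.735° = +54.318°.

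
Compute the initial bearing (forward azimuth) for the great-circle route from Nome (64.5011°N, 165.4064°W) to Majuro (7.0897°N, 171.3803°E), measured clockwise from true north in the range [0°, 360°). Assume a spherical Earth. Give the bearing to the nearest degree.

207°

Δλ = 171.3803 − -165.4064 = 336.7867°; wrapped into (−180°, 180°]: -23.2133°.
θ = atan2( sin Δλ · cos φ₂ , cos φ₁ · sin φ₂ − sin φ₁ · cos φ₂ · cos Δλ )
  = atan2(-0.39114, -0.77005) = -153.072° → normalised to [0°, 360°): 206.928°.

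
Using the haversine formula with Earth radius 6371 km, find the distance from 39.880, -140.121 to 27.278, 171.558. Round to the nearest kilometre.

4630 km

Δλ = 171.558 − -140.121 = 311.679°; wrapped into (−180°, 180°]: -48.321°.
Δφ = 27.278 − 39.880 = -12.602°.
a = sin²(Δφ/2) + cos φ₁ · cos φ₂ · sin²(Δλ/2) = 0.126304.
c = 2·atan2(√a, √(1−a)) = 0.72667 rad → d = 6371·c ≈ 4629.60 km.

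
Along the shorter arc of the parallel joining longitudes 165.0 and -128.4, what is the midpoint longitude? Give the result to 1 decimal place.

-161.7°

Signed shortest Δλ from +165.0° to -128.4° is +66.6°.
Midpoint longitude = +165.0° + (+66.6°)/2 = +165.0° + 33.3° = +198.3°.
Normalise into (−180°, 180°]: -161.7°.
(The naïve average (+165.0 + -128.4)/2 = 18.3° is on the wrong side of the globe.)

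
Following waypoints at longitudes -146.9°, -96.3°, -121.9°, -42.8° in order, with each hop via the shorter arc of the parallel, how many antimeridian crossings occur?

Leg 1: -146.9° → -96.3°, shortest Δλ = 50.6° (east) — does not cross 180°.
Leg 2: -96.3° → -121.9°, shortest Δλ = -25.6° (west) — does not cross 180°.
Leg 3: -121.9° → -42.8°, shortest Δλ = 79.1° (east) — does not cross 180°.
Total crossings: 0.

0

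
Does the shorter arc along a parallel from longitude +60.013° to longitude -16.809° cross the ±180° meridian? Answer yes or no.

No

Signed shortest Δλ = ((-16.809 − 60.013 + 180) mod 360) − 180 = -76.822°.
Going west by 76.822° from +60.013° reaches -16.809° without touching 180°.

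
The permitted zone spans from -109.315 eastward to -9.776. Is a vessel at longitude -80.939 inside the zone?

Yes

Band width going east from -109.315° to -9.776°: ((-9.776 − -109.315) mod 360) = 99.539°.
Offset of -80.939° east of the west edge: ((-80.939 − -109.315) mod 360) = 28.376°.
28.376° ≤ 99.539° ⇒ inside.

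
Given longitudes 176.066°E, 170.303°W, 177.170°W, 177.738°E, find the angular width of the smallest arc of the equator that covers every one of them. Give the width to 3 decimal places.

Sort the longitudes: -177.170°, -170.303°, +176.066°, +177.738°.
Eastward gaps between consecutive values (wrapping around): 6.867°, 346.369°, 1.672°, 5.092°.
Largest gap = 346.369° ⇒ minimal covering band is its complement: 360° − 346.369° = 13.631°.
Band runs from +176.066° eastward to -170.303°, crossing the antimeridian.

13.631°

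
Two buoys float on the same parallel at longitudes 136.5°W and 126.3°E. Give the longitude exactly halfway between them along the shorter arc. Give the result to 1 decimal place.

Signed shortest Δλ from -136.5° to +126.3° is -97.2°.
Midpoint longitude = -136.5° + (-97.2°)/2 = -136.5° − 48.6° = -185.1°.
Normalise into (−180°, 180°]: +174.9°.
(The naïve average (-136.5 + +126.3)/2 = -5.1° is on the wrong side of the globe.)

174.9°E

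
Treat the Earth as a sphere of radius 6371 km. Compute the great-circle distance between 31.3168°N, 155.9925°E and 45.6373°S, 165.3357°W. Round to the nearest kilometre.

9403 km

Δλ = -165.3357 − 155.9925 = -321.3282°; wrapped into (−180°, 180°]: 38.6718°.
Δφ = -45.6373 − 31.3168 = -76.9541°.
a = sin²(Δφ/2) + cos φ₁ · cos φ₂ · sin²(Δλ/2) = 0.452620.
c = 2·atan2(√a, √(1−a)) = 1.47589 rad → d = 6371·c ≈ 9402.92 km.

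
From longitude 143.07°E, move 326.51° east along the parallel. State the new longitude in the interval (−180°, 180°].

109.58°E

Start at +143.07°; shift +326.51° → +469.58°.
+469.58° lies outside (−180°, 180°]; subtract 360° → +109.58°.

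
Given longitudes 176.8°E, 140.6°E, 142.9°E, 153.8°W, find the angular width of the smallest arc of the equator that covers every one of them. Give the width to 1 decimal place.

Sort the longitudes: -153.8°, +140.6°, +142.9°, +176.8°.
Eastward gaps between consecutive values (wrapping around): 294.4°, 2.3°, 33.9°, 29.4°.
Largest gap = 294.4° ⇒ minimal covering band is its complement: 360° − 294.4° = 65.6°.
Band runs from +140.6° eastward to -153.8°, crossing the antimeridian.

65.6°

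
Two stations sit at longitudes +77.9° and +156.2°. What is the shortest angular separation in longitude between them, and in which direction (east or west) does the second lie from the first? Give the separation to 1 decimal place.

78.3° east

Raw difference: 156.2 − 77.9 = 78.3°.
Normalise into (−180°, 180°]: 78.3° stays 78.3°.
Positive ⇒ the second point lies to the east; separation 78.3°.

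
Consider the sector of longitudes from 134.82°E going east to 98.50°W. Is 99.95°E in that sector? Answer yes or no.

No

Band width going east from +134.82° to -98.50°: ((-98.50 − 134.82) mod 360) = 126.68°.
Offset of +99.95° east of the west edge: ((99.95 − 134.82) mod 360) = 325.13°.
325.13° > 126.68° ⇒ outside.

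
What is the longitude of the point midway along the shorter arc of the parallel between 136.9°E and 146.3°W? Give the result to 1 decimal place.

175.3°E

Signed shortest Δλ from +136.9° to -146.3° is +76.8°.
Midpoint longitude = +136.9° + (+76.8°)/2 = +136.9° + 38.4° = +175.3°.
(The naïve average (+136.9 + -146.3)/2 = -4.7° is on the wrong side of the globe.)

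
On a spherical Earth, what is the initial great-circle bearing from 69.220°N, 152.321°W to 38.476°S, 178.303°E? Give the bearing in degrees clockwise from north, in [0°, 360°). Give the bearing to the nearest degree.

204°

Δλ = 178.303 − -152.321 = 330.624°; wrapped into (−180°, 180°]: -29.376°.
θ = atan2( sin Δλ · cos φ₂ , cos φ₁ · sin φ₂ − sin φ₁ · cos φ₂ · cos Δλ )
  = atan2(-0.38403, -0.85857) = -155.902° → normalised to [0°, 360°): 204.098°.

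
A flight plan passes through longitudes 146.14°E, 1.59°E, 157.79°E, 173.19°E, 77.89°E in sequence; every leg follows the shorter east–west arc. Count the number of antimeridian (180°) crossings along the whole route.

Leg 1: +146.14° → +1.59°, shortest Δλ = -144.55° (west) — does not cross 180°.
Leg 2: +1.59° → +157.79°, shortest Δλ = 156.2° (east) — does not cross 180°.
Leg 3: +157.79° → +173.19°, shortest Δλ = 15.4° (east) — does not cross 180°.
Leg 4: +173.19° → +77.89°, shortest Δλ = -95.3° (west) — does not cross 180°.
Total crossings: 0.

0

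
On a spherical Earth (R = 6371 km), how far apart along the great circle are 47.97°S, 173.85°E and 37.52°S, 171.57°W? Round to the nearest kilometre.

1658 km

Δλ = -171.57 − 173.85 = -345.42°; wrapped into (−180°, 180°]: 14.58°.
Δφ = -37.52 − -47.97 = 10.45°.
a = sin²(Δφ/2) + cos φ₁ · cos φ₂ · sin²(Δλ/2) = 0.016843.
c = 2·atan2(√a, √(1−a)) = 0.26030 rad → d = 6371·c ≈ 1658.36 km.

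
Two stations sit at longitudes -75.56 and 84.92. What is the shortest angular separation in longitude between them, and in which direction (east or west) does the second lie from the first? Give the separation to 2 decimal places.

160.48° east

Raw difference: 84.92 − -75.56 = 160.48°.
Normalise into (−180°, 180°]: 160.48° stays 160.48°.
Positive ⇒ the second point lies to the east; separation 160.48°.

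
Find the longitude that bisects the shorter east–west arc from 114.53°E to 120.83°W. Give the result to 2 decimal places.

176.85°E

Signed shortest Δλ from +114.53° to -120.83° is +124.64°.
Midpoint longitude = +114.53° + (+124.64°)/2 = +114.53° + 62.32° = +176.85°.
(The naïve average (+114.53 + -120.83)/2 = -3.15° is on the wrong side of the globe.)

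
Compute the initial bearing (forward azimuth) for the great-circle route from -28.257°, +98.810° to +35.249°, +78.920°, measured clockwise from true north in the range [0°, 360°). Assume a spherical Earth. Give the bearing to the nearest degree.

342°

Δλ = 78.920 − 98.810 = -19.890°.
θ = atan2( sin Δλ · cos φ₂ , cos φ₁ · sin φ₂ − sin φ₁ · cos φ₂ · cos Δλ )
  = atan2(-0.27784, 0.87192) = -17.675° → normalised to [0°, 360°): 342.325°.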